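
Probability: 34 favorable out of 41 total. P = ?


P = 34/41 = 0.8293

P = 0.8293


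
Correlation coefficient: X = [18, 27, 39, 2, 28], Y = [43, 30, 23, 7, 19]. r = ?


Mean X = 22.8000, Mean Y = 24.4000
SD X = 12.351518, SD Y = 11.926441
Cov = 49.080000
r = 49.080000/(12.351518*11.926441) = 0.3332

r = 0.3332


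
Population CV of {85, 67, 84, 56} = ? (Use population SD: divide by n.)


Mean = 73.0000
SD = 12.1450
CV = (12.1450/73.0000)*100 = 16.6369%

CV = 16.6369%


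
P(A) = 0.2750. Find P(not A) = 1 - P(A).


P(not A) = 1 - 0.2750 = 0.7250

P(not A) = 0.7250


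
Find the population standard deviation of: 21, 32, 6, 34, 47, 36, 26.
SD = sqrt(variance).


Mean = 28.8571
Variance = 144.1224
SD = sqrt(144.1224) = 12.0051

SD = 12.0051


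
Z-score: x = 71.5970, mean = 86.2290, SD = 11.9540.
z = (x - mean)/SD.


z = (71.5970 - 86.2290)/11.9540
= -14.6320/11.9540
= -1.2240

z = -1.2240


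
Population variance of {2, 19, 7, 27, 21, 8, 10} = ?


Mean = 13.4286
Squared deviations: 130.6122, 31.0408, 41.3265, 184.1837, 57.3265, 29.4694, 11.7551
Sum = 485.7143
Variance = 485.7143/7 = 69.3878

Variance = 69.3878


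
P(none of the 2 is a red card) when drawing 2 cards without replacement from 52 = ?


P(no red cards) = (26/52) × (25/51)
= 0.2451

P = 0.2451


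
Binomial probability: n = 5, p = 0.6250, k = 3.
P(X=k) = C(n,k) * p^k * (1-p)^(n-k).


C(5,3) = 10
p^3 = 0.244141
(1-p)^2 = 0.140625
P = 10 * 0.244141 * 0.140625 = 0.3433

P(X=3) = 0.3433


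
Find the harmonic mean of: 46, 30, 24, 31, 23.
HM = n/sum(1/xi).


Sum of reciprocals = 1/46 + 1/30 + 1/24 + 1/31 + 1/23 = 0.172475
HM = 5/0.172475 = 28.9896

HM = 28.9896


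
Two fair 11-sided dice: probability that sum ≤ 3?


Total outcomes = 11×11 = 121
Favorable (sum ≤ 3): 3
P = 3/121 = 0.0248

P = 0.0248


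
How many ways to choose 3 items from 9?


C(9,3) = 9!/(3! × 6!)
= 362880/(6 × 720)
= 84

C(9,3) = 84


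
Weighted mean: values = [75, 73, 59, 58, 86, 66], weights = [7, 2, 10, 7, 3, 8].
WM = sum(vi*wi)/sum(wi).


Numerator = 75*7 + 73*2 + 59*10 + 58*7 + 86*3 + 66*8 = 2453
Denominator = 7 + 2 + 10 + 7 + 3 + 8 = 37
WM = 2453/37 = 66.2973

WM = 66.2973


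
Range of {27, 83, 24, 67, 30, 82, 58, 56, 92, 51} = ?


Max = 92, Min = 24
Range = 92 - 24 = 68

Range = 68


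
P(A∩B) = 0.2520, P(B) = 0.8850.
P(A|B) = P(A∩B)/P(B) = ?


P(A|B) = 0.2520/0.8850 = 0.2847

P(A|B) = 0.2847


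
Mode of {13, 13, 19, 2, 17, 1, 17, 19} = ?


Frequencies: 1:1, 2:1, 13:2, 17:2, 19:2
Max frequency = 2
Mode = 13, 17, 19

Mode = 13, 17, 19


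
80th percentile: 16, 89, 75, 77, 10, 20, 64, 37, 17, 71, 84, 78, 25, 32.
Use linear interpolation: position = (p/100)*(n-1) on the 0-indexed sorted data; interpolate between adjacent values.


Sorted: 10, 16, 17, 20, 25, 32, 37, 64, 71, 75, 77, 78, 84, 89
n = 14
Index = 80/100 * 13 = 10.4000
Lower = data[10] = 77, Upper = data[11] = 78
P80 = 77 + 0.4000*(1) = 77.4000

P80 = 77.4000


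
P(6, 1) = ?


P(6,1) = 6!/5!
= 720/120
= 6

P(6,1) = 6


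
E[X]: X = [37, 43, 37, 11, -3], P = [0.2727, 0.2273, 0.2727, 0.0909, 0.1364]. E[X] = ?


E[X] = 37*0.2727 + 43*0.2273 + 37*0.2727 + 11*0.0909 - 3*0.1364
= 10.0899 + 9.7739 + 10.0899 + 0.9999 - 0.4092
= 30.5444

E[X] = 30.5444


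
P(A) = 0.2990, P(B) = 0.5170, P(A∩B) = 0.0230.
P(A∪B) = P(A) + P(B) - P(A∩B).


P(A∪B) = 0.2990 + 0.5170 - 0.0230
= 0.8160 - 0.0230
= 0.7930

P(A∪B) = 0.7930


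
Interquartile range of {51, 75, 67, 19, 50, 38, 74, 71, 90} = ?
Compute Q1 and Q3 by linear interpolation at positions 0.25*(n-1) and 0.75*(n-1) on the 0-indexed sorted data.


Sorted: 19, 38, 50, 51, 67, 71, 74, 75, 90
Q1 (25th %ile) = 50.0000
Q3 (75th %ile) = 74.0000
IQR = 74.0000 - 50.0000 = 24.0000

IQR = 24.0000


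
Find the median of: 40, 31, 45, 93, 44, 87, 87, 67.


Sorted: 31, 40, 44, 45, 67, 87, 87, 93
n = 8 (even)
Middle values: 45 and 67
Median = (45+67)/2 = 56.0000

Median = 56.0000


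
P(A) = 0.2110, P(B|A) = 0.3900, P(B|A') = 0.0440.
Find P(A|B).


P(B) = P(B|A)*P(A) + P(B|A')*P(A')
= 0.3900*0.2110 + 0.0440*0.7890
= 0.082290 + 0.034716 = 0.117006
P(A|B) = 0.082290/0.117006 = 0.7033

P(A|B) = 0.7033


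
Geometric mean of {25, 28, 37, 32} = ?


Product = 25 × 28 × 37 × 32 = 828800
GM = 828800^(1/4) = 30.1726

GM = 30.1726


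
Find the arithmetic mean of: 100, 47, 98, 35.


Sum = 100 + 47 + 98 + 35 = 280
n = 4
Mean = 280/4 = 70.0000

Mean = 70.0000


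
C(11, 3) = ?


C(11,3) = 11!/(3! × 8!)
= 39916800/(6 × 40320)
= 165

C(11,3) = 165


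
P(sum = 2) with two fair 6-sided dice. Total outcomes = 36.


Total outcomes = 6×6 = 36
Favorable (sum = 2): 1
P = 1/36 = 0.0278

P = 0.0278


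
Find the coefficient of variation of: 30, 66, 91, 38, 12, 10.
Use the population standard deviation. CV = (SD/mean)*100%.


Mean = 41.1667
SD = 29.0311
CV = (29.0311/41.1667)*100 = 70.5209%

CV = 70.5209%


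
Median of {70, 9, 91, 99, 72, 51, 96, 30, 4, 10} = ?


Sorted: 4, 9, 10, 30, 51, 70, 72, 91, 96, 99
n = 10 (even)
Middle values: 51 and 70
Median = (51+70)/2 = 60.5000

Median = 60.5000


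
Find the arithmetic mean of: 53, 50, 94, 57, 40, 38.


Sum = 53 + 50 + 94 + 57 + 40 + 38 = 332
n = 6
Mean = 332/6 = 55.3333

Mean = 55.3333


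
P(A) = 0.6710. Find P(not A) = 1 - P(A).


P(not A) = 1 - 0.6710 = 0.3290

P(not A) = 0.3290


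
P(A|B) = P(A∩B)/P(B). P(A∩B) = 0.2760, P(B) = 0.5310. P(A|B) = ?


P(A|B) = 0.2760/0.5310 = 0.5198

P(A|B) = 0.5198


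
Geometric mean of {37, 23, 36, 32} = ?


Product = 37 × 23 × 36 × 32 = 980352
GM = 980352^(1/4) = 31.4663

GM = 31.4663


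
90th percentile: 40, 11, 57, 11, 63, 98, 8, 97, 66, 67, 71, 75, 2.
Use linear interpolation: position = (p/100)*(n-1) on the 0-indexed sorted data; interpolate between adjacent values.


Sorted: 2, 8, 11, 11, 40, 57, 63, 66, 67, 71, 75, 97, 98
n = 13
Index = 90/100 * 12 = 10.8000
Lower = data[10] = 75, Upper = data[11] = 97
P90 = 75 + 0.8000*(22) = 92.6000

P90 = 92.6000


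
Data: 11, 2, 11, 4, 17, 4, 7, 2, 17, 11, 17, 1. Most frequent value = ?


Frequencies: 1:1, 2:2, 4:2, 7:1, 11:3, 17:3
Max frequency = 3
Mode = 11, 17

Mode = 11, 17


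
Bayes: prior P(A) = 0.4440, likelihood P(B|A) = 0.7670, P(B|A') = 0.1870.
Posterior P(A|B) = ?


P(B) = P(B|A)*P(A) + P(B|A')*P(A')
= 0.7670*0.4440 + 0.1870*0.5560
= 0.340548 + 0.103972 = 0.444520
P(A|B) = 0.340548/0.444520 = 0.7661

P(A|B) = 0.7661


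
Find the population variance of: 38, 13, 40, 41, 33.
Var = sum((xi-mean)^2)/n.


Mean = 33.0000
Squared deviations: 25.0000, 400.0000, 49.0000, 64.0000, 0
Sum = 538.0000
Variance = 538.0000/5 = 107.6000

Variance = 107.6000


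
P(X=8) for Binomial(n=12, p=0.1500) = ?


C(12,8) = 495
p^8 = 2.562891e-07
(1-p)^4 = 0.522006
P = 495 * 2.562891e-07 * 0.522006 = 6.6223e-05

P(X=8) = 6.6223e-05


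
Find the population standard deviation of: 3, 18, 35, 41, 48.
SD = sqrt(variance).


Mean = 29.0000
Variance = 267.6000
SD = sqrt(267.6000) = 16.3585

SD = 16.3585


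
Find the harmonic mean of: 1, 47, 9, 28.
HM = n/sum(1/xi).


Sum of reciprocals = 1/1 + 1/47 + 1/9 + 1/28 = 1.168102
HM = 4/1.168102 = 3.4244

HM = 3.4244


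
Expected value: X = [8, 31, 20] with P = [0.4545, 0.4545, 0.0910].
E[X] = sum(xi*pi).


E[X] = 8*0.4545 + 31*0.4545 + 20*0.0910
= 3.6360 + 14.0895 + 1.8200
= 19.5455

E[X] = 19.5455


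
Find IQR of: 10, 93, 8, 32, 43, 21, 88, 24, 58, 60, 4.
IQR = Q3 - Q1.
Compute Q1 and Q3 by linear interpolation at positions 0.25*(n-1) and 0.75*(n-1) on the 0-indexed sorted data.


Sorted: 4, 8, 10, 21, 24, 32, 43, 58, 60, 88, 93
Q1 (25th %ile) = 15.5000
Q3 (75th %ile) = 59.0000
IQR = 59.0000 - 15.5000 = 43.5000

IQR = 43.5000


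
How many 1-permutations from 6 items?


P(6,1) = 6!/5!
= 720/120
= 6

P(6,1) = 6


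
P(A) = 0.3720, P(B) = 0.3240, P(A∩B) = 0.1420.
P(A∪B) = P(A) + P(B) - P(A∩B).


P(A∪B) = 0.3720 + 0.3240 - 0.1420
= 0.6960 - 0.1420
= 0.5540

P(A∪B) = 0.5540


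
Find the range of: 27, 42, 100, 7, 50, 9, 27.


Max = 100, Min = 7
Range = 100 - 7 = 93

Range = 93


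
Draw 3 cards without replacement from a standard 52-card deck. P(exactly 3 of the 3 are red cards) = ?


Hypergeometric: P(X=3) = C(26,3)·C(26,0) / C(52,3)
= 2600 × 1 / 22100
= 2600/22100 = 0.1176

P = 0.1176


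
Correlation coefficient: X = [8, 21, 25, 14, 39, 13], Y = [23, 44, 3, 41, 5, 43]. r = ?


Mean X = 20.0000, Mean Y = 26.5000
SD X = 10.132456, SD Y = 17.394923
Cov = -111.500000
r = -111.500000/(10.132456*17.394923) = -0.6326

r = -0.6326


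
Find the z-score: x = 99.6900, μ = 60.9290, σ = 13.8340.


z = (99.6900 - 60.9290)/13.8340
= 38.7610/13.8340
= 2.8019

z = 2.8019


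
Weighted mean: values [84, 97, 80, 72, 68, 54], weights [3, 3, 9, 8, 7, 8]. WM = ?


Numerator = 84*3 + 97*3 + 80*9 + 72*8 + 68*7 + 54*8 = 2747
Denominator = 3 + 3 + 9 + 8 + 7 + 8 = 38
WM = 2747/38 = 72.2895

WM = 72.2895


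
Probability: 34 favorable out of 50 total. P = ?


P = 34/50 = 0.6800

P = 0.6800


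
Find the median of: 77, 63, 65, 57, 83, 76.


Sorted: 57, 63, 65, 76, 77, 83
n = 6 (even)
Middle values: 65 and 76
Median = (65+76)/2 = 70.5000

Median = 70.5000


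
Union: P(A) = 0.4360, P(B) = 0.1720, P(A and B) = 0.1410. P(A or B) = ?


P(A∪B) = 0.4360 + 0.1720 - 0.1410
= 0.6080 - 0.1410
= 0.4670

P(A∪B) = 0.4670


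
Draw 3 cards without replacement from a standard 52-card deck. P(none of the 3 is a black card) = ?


P(no black cards) = (26/52) × (25/51) × (24/50)
= 0.1176

P = 0.1176


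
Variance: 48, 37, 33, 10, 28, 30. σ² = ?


Mean = 31.0000
Squared deviations: 289.0000, 36.0000, 4.0000, 441.0000, 9.0000, 1.0000
Sum = 780.0000
Variance = 780.0000/6 = 130.0000

Variance = 130.0000


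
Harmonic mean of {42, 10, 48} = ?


Sum of reciprocals = 1/42 + 1/10 + 1/48 = 0.144643
HM = 3/0.144643 = 20.7407

HM = 20.7407


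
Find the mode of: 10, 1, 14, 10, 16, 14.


Frequencies: 1:1, 10:2, 14:2, 16:1
Max frequency = 2
Mode = 10, 14

Mode = 10, 14


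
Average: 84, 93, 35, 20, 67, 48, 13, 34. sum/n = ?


Sum = 84 + 93 + 35 + 20 + 67 + 48 + 13 + 34 = 394
n = 8
Mean = 394/8 = 49.2500

Mean = 49.2500


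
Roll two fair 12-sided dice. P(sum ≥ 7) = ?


Total outcomes = 12×12 = 144
Favorable (sum ≥ 7): 129
P = 129/144 = 0.8958

P = 0.8958


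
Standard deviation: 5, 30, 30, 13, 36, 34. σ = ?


Mean = 24.6667
Variance = 132.5556
SD = sqrt(132.5556) = 11.5133

SD = 11.5133


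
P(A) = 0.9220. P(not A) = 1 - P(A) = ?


P(not A) = 1 - 0.9220 = 0.0780

P(not A) = 0.0780


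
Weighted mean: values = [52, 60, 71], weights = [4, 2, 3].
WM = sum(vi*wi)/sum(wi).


Numerator = 52*4 + 60*2 + 71*3 = 541
Denominator = 4 + 2 + 3 = 9
WM = 541/9 = 60.1111

WM = 60.1111


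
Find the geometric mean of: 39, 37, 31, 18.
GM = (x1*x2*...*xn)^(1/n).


Product = 39 × 37 × 31 × 18 = 805194
GM = 805194^(1/4) = 29.9554

GM = 29.9554


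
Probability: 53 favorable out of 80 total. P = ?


P = 53/80 = 0.6625

P = 0.6625


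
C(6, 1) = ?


C(6,1) = 6!/(1! × 5!)
= 720/(1 × 120)
= 6

C(6,1) = 6


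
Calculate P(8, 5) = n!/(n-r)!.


P(8,5) = 8!/3!
= 40320/6
= 6720

P(8,5) = 6720


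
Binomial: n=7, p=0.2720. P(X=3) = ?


C(7,3) = 35
p^3 = 0.020124
(1-p)^4 = 0.280883
P = 35 * 0.020124 * 0.280883 = 0.1978

P(X=3) = 0.1978


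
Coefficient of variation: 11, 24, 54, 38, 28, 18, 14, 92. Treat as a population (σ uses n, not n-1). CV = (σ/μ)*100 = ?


Mean = 34.8750
SD = 25.2361
CV = (25.2361/34.8750)*100 = 72.3615%

CV = 72.3615%


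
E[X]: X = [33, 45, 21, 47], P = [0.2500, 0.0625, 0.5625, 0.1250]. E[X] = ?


E[X] = 33*0.2500 + 45*0.0625 + 21*0.5625 + 47*0.1250
= 8.2500 + 2.8125 + 11.8125 + 5.8750
= 28.7500

E[X] = 28.7500


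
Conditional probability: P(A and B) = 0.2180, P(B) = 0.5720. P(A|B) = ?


P(A|B) = 0.2180/0.5720 = 0.3811

P(A|B) = 0.3811


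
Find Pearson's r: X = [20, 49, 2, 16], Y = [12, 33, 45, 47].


Mean X = 21.7500, Mean Y = 34.2500
SD X = 17.093493, SD Y = 13.917166
Cov = -70.187500
r = -70.187500/(17.093493*13.917166) = -0.2950

r = -0.2950


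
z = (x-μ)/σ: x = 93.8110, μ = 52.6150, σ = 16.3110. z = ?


z = (93.8110 - 52.6150)/16.3110
= 41.1960/16.3110
= 2.5257

z = 2.5257


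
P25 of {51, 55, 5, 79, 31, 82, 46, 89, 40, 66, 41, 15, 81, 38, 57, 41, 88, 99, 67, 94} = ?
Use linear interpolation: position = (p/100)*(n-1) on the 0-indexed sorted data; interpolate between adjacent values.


Sorted: 5, 15, 31, 38, 40, 41, 41, 46, 51, 55, 57, 66, 67, 79, 81, 82, 88, 89, 94, 99
n = 20
Index = 25/100 * 19 = 4.7500
Lower = data[4] = 40, Upper = data[5] = 41
P25 = 40 + 0.7500*(1) = 40.7500

P25 = 40.7500


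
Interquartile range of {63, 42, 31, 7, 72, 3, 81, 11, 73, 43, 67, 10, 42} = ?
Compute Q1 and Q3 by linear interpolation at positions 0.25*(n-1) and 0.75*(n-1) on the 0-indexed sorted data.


Sorted: 3, 7, 10, 11, 31, 42, 42, 43, 63, 67, 72, 73, 81
Q1 (25th %ile) = 11.0000
Q3 (75th %ile) = 67.0000
IQR = 67.0000 - 11.0000 = 56.0000

IQR = 56.0000


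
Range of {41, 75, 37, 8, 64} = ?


Max = 75, Min = 8
Range = 75 - 8 = 67

Range = 67


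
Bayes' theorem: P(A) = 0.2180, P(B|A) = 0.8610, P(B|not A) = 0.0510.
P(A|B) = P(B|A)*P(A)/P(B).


P(B) = P(B|A)*P(A) + P(B|A')*P(A')
= 0.8610*0.2180 + 0.0510*0.7820
= 0.187698 + 0.039882 = 0.227580
P(A|B) = 0.187698/0.227580 = 0.8248

P(A|B) = 0.8248


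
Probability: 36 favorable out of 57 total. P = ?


P = 36/57 = 0.6316

P = 0.6316


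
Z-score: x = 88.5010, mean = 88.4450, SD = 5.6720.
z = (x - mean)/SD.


z = (88.5010 - 88.4450)/5.6720
= 0.0560/5.6720
= 0.0099

z = 0.0099


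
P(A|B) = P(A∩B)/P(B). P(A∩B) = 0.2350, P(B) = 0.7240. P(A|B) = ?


P(A|B) = 0.2350/0.7240 = 0.3246

P(A|B) = 0.3246


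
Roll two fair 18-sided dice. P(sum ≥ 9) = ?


Total outcomes = 18×18 = 324
Favorable (sum ≥ 9): 296
P = 296/324 = 0.9136

P = 0.9136


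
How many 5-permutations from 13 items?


P(13,5) = 13!/8!
= 6227020800/40320
= 154440

P(13,5) = 154440


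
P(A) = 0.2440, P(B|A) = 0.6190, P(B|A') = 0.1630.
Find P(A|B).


P(B) = P(B|A)*P(A) + P(B|A')*P(A')
= 0.6190*0.2440 + 0.1630*0.7560
= 0.151036 + 0.123228 = 0.274264
P(A|B) = 0.151036/0.274264 = 0.5507

P(A|B) = 0.5507


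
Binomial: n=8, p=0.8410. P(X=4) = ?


C(8,4) = 70
p^4 = 0.500246
(1-p)^4 = 0.000639
P = 70 * 0.500246 * 0.000639 = 0.0224

P(X=4) = 0.0224


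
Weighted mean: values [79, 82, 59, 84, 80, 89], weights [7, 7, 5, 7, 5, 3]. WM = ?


Numerator = 79*7 + 82*7 + 59*5 + 84*7 + 80*5 + 89*3 = 2677
Denominator = 7 + 7 + 5 + 7 + 5 + 3 = 34
WM = 2677/34 = 78.7353

WM = 78.7353


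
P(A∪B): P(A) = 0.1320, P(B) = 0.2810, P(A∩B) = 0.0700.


P(A∪B) = 0.1320 + 0.2810 - 0.0700
= 0.4130 - 0.0700
= 0.3430

P(A∪B) = 0.3430


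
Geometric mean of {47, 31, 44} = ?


Product = 47 × 31 × 44 = 64108
GM = 64108^(1/3) = 40.0225

GM = 40.0225


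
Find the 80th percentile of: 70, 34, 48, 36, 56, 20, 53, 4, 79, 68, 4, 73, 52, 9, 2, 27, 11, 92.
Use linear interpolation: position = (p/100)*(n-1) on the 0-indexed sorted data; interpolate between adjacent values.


Sorted: 2, 4, 4, 9, 11, 20, 27, 34, 36, 48, 52, 53, 56, 68, 70, 73, 79, 92
n = 18
Index = 80/100 * 17 = 13.6000
Lower = data[13] = 68, Upper = data[14] = 70
P80 = 68 + 0.6000*(2) = 69.2000

P80 = 69.2000


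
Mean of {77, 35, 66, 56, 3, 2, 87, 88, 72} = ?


Sum = 77 + 35 + 66 + 56 + 3 + 2 + 87 + 88 + 72 = 486
n = 9
Mean = 486/9 = 54.0000

Mean = 54.0000


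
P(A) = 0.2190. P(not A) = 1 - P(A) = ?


P(not A) = 1 - 0.2190 = 0.7810

P(not A) = 0.7810


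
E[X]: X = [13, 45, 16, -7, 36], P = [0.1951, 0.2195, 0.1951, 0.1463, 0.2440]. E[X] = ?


E[X] = 13*0.1951 + 45*0.2195 + 16*0.1951 - 7*0.1463 + 36*0.2440
= 2.5363 + 9.8775 + 3.1216 - 1.0241 + 8.7840
= 23.2953

E[X] = 23.2953


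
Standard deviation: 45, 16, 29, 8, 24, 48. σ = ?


Mean = 28.3333
Variance = 208.2222
SD = sqrt(208.2222) = 14.4299

SD = 14.4299


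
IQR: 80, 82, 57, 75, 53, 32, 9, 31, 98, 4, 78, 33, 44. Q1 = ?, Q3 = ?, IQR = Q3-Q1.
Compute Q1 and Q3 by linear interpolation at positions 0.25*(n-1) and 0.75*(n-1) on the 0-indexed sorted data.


Sorted: 4, 9, 31, 32, 33, 44, 53, 57, 75, 78, 80, 82, 98
Q1 (25th %ile) = 32.0000
Q3 (75th %ile) = 78.0000
IQR = 78.0000 - 32.0000 = 46.0000

IQR = 46.0000


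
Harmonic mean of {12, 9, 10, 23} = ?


Sum of reciprocals = 1/12 + 1/9 + 1/10 + 1/23 = 0.337923
HM = 4/0.337923 = 11.8370

HM = 11.8370


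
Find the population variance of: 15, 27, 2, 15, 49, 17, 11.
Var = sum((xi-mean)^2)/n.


Mean = 19.4286
Squared deviations: 19.6122, 57.3265, 303.7551, 19.6122, 874.4694, 5.8980, 71.0408
Sum = 1351.7143
Variance = 1351.7143/7 = 193.1020

Variance = 193.1020


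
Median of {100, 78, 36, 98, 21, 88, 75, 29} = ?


Sorted: 21, 29, 36, 75, 78, 88, 98, 100
n = 8 (even)
Middle values: 75 and 78
Median = (75+78)/2 = 76.5000

Median = 76.5000


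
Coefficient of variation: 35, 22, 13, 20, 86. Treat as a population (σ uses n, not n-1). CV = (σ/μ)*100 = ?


Mean = 35.2000
SD = 26.3773
CV = (26.3773/35.2000)*100 = 74.9354%

CV = 74.9354%


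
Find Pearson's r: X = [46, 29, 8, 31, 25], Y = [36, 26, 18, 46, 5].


Mean X = 27.8000, Mean Y = 26.2000
SD X = 12.188519, SD Y = 14.176036
Cov = 92.640000
r = 92.640000/(12.188519*14.176036) = 0.5362

r = 0.5362


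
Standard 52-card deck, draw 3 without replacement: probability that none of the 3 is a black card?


P(no black cards) = (26/52) × (25/51) × (24/50)
= 0.1176

P = 0.1176


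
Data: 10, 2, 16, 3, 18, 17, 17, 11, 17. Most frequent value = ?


Frequencies: 2:1, 3:1, 10:1, 11:1, 16:1, 17:3, 18:1
Max frequency = 3
Mode = 17

Mode = 17


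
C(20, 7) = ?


C(20,7) = 20!/(7! × 13!)
= 2432902008176640000/(5040 × 6227020800)
= 77520

C(20,7) = 77520


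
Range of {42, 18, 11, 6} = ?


Max = 42, Min = 6
Range = 42 - 6 = 36

Range = 36


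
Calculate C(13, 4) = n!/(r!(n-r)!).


C(13,4) = 13!/(4! × 9!)
= 6227020800/(24 × 362880)
= 715

C(13,4) = 715


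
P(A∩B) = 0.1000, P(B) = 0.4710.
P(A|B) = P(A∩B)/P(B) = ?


P(A|B) = 0.1000/0.4710 = 0.2123

P(A|B) = 0.2123


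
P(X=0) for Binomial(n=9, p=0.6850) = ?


C(9,0) = 1
p^0 = 1.000000
(1-p)^9 = 3.053479e-05
P = 1 * 1.000000 * 3.053479e-05 = 3.0535e-05

P(X=0) = 3.0535e-05


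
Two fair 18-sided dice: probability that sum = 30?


Total outcomes = 18×18 = 324
Favorable (sum = 30): 7
P = 7/324 = 0.0216

P = 0.0216


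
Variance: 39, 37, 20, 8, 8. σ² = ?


Mean = 22.4000
Squared deviations: 275.5600, 213.1600, 5.7600, 207.3600, 207.3600
Sum = 909.2000
Variance = 909.2000/5 = 181.8400

Variance = 181.8400


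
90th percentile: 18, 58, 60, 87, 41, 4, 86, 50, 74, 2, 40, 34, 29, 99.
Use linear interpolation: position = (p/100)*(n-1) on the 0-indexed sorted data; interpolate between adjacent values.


Sorted: 2, 4, 18, 29, 34, 40, 41, 50, 58, 60, 74, 86, 87, 99
n = 14
Index = 90/100 * 13 = 11.7000
Lower = data[11] = 86, Upper = data[12] = 87
P90 = 86 + 0.7000*(1) = 86.7000

P90 = 86.7000


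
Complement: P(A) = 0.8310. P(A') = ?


P(not A) = 1 - 0.8310 = 0.1690

P(not A) = 0.1690


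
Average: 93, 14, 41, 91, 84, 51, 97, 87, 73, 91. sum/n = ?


Sum = 93 + 14 + 41 + 91 + 84 + 51 + 97 + 87 + 73 + 91 = 722
n = 10
Mean = 722/10 = 72.2000

Mean = 72.2000


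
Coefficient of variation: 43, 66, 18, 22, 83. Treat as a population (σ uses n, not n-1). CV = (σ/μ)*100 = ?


Mean = 46.4000
SD = 25.0488
CV = (25.0488/46.4000)*100 = 53.9844%

CV = 53.9844%


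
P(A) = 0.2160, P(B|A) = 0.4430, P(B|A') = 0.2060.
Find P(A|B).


P(B) = P(B|A)*P(A) + P(B|A')*P(A')
= 0.4430*0.2160 + 0.2060*0.7840
= 0.095688 + 0.161504 = 0.257192
P(A|B) = 0.095688/0.257192 = 0.3720

P(A|B) = 0.3720


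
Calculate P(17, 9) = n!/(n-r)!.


P(17,9) = 17!/8!
= 355687428096000/40320
= 8821612800

P(17,9) = 8821612800


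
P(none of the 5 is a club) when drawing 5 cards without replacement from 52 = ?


P(no clubs) = (39/52) × (38/51) × (37/50) × (36/49) × (35/48)
= 0.2215

P = 0.2215


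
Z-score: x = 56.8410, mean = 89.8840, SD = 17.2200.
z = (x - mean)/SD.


z = (56.8410 - 89.8840)/17.2200
= -33.0430/17.2200
= -1.9189

z = -1.9189


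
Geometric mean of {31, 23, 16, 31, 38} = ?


Product = 31 × 23 × 16 × 31 × 38 = 13438624
GM = 13438624^(1/5) = 26.6484

GM = 26.6484


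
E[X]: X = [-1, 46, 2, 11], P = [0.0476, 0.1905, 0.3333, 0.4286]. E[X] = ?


E[X] = -1*0.0476 + 46*0.1905 + 2*0.3333 + 11*0.4286
= -0.0476 + 8.7630 + 0.6666 + 4.7146
= 14.0966

E[X] = 14.0966


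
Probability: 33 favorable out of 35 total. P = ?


P = 33/35 = 0.9429

P = 0.9429


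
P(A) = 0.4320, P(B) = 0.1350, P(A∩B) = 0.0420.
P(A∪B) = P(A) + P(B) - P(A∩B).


P(A∪B) = 0.4320 + 0.1350 - 0.0420
= 0.5670 - 0.0420
= 0.5250

P(A∪B) = 0.5250


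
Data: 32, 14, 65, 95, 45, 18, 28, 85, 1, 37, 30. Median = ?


Sorted: 1, 14, 18, 28, 30, 32, 37, 45, 65, 85, 95
n = 11 (odd)
Middle value = 32

Median = 32


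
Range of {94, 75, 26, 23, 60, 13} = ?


Max = 94, Min = 13
Range = 94 - 13 = 81

Range = 81


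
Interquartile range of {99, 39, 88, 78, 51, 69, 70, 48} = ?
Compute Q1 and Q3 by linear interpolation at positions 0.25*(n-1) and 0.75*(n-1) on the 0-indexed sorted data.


Sorted: 39, 48, 51, 69, 70, 78, 88, 99
Q1 (25th %ile) = 50.2500
Q3 (75th %ile) = 80.5000
IQR = 80.5000 - 50.2500 = 30.2500

IQR = 30.2500


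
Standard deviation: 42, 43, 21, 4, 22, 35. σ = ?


Mean = 27.8333
Variance = 188.4722
SD = sqrt(188.4722) = 13.7285

SD = 13.7285


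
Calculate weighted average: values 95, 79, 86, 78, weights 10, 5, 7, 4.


Numerator = 95*10 + 79*5 + 86*7 + 78*4 = 2259
Denominator = 10 + 5 + 7 + 4 = 26
WM = 2259/26 = 86.8846

WM = 86.8846


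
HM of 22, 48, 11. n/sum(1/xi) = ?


Sum of reciprocals = 1/22 + 1/48 + 1/11 = 0.157197
HM = 3/0.157197 = 19.0843

HM = 19.0843


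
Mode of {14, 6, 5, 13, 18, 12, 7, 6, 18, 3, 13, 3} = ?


Frequencies: 3:2, 5:1, 6:2, 7:1, 12:1, 13:2, 14:1, 18:2
Max frequency = 2
Mode = 3, 6, 13, 18

Mode = 3, 6, 13, 18


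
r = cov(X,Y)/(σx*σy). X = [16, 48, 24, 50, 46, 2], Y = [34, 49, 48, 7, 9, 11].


Mean X = 31.0000, Mean Y = 26.3333
SD X = 18.211718, SD Y = 18.033919
Cov = -10.666667
r = -10.666667/(18.211718*18.033919) = -0.0325

r = -0.0325


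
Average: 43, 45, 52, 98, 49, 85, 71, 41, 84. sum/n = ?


Sum = 43 + 45 + 52 + 98 + 49 + 85 + 71 + 41 + 84 = 568
n = 9
Mean = 568/9 = 63.1111

Mean = 63.1111


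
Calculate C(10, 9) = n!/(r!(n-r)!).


C(10,9) = 10!/(9! × 1!)
= 3628800/(362880 × 1)
= 10

C(10,9) = 10


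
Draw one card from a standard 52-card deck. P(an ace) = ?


4 aces in 52 cards
P = 4/52 = 0.0769

P = 0.0769


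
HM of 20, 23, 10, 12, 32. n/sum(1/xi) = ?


Sum of reciprocals = 1/20 + 1/23 + 1/10 + 1/12 + 1/32 = 0.308062
HM = 5/0.308062 = 16.2305

HM = 16.2305


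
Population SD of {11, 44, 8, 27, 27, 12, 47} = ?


Mean = 25.1429
Variance = 215.2653
SD = sqrt(215.2653) = 14.6719

SD = 14.6719


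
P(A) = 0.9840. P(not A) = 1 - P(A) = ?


P(not A) = 1 - 0.9840 = 0.0160

P(not A) = 0.0160


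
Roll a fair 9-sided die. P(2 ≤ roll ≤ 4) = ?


Favorable outcomes (2 ≤ roll ≤ 4): 3
Total outcomes = 9
P = 3/9 = 0.3333

P = 0.3333


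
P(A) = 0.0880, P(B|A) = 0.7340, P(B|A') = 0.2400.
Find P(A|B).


P(B) = P(B|A)*P(A) + P(B|A')*P(A')
= 0.7340*0.0880 + 0.2400*0.9120
= 0.064592 + 0.218880 = 0.283472
P(A|B) = 0.064592/0.283472 = 0.2279

P(A|B) = 0.2279


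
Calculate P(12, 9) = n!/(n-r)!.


P(12,9) = 12!/3!
= 479001600/6
= 79833600

P(12,9) = 79833600


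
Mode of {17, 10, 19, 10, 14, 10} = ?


Frequencies: 10:3, 14:1, 17:1, 19:1
Max frequency = 3
Mode = 10

Mode = 10


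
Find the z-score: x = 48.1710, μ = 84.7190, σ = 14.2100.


z = (48.1710 - 84.7190)/14.2100
= -36.5480/14.2100
= -2.5720

z = -2.5720


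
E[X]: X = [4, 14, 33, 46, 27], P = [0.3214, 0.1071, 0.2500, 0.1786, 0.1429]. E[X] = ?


E[X] = 4*0.3214 + 14*0.1071 + 33*0.2500 + 46*0.1786 + 27*0.1429
= 1.2856 + 1.4994 + 8.2500 + 8.2156 + 3.8583
= 23.1089

E[X] = 23.1089


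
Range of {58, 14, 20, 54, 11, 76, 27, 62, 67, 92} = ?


Max = 92, Min = 11
Range = 92 - 11 = 81

Range = 81


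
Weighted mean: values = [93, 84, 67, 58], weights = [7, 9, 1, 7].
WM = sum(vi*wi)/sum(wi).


Numerator = 93*7 + 84*9 + 67*1 + 58*7 = 1880
Denominator = 7 + 9 + 1 + 7 = 24
WM = 1880/24 = 78.3333

WM = 78.3333


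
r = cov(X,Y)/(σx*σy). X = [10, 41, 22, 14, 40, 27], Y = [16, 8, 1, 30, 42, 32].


Mean X = 25.6667, Mean Y = 21.5000
SD X = 11.813363, SD Y = 14.349797
Cov = 27.166667
r = 27.166667/(11.813363*14.349797) = 0.1603

r = 0.1603


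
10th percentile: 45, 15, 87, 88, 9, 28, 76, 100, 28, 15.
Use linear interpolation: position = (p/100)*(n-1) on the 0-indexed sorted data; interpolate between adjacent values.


Sorted: 9, 15, 15, 28, 28, 45, 76, 87, 88, 100
n = 10
Index = 10/100 * 9 = 0.9000
Lower = data[0] = 9, Upper = data[1] = 15
P10 = 9 + 0.9000*(6) = 14.4000

P10 = 14.4000


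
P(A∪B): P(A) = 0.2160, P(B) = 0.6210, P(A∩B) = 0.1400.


P(A∪B) = 0.2160 + 0.6210 - 0.1400
= 0.8370 - 0.1400
= 0.6970

P(A∪B) = 0.6970


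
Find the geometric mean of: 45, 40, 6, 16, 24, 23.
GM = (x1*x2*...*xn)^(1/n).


Product = 45 × 40 × 6 × 16 × 24 × 23 = 95385600
GM = 95385600^(1/6) = 21.3754

GM = 21.3754


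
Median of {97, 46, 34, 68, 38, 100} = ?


Sorted: 34, 38, 46, 68, 97, 100
n = 6 (even)
Middle values: 46 and 68
Median = (46+68)/2 = 57.0000

Median = 57.0000


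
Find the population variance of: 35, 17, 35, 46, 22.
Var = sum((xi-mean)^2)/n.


Mean = 31.0000
Squared deviations: 16.0000, 196.0000, 16.0000, 225.0000, 81.0000
Sum = 534.0000
Variance = 534.0000/5 = 106.8000

Variance = 106.8000


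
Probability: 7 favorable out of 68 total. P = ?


P = 7/68 = 0.1029

P = 0.1029


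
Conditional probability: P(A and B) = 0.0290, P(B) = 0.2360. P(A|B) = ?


P(A|B) = 0.0290/0.2360 = 0.1229

P(A|B) = 0.1229


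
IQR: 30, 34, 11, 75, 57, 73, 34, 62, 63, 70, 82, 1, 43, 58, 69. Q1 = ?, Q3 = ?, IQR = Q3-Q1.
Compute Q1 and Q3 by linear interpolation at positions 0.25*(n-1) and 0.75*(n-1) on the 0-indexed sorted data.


Sorted: 1, 11, 30, 34, 34, 43, 57, 58, 62, 63, 69, 70, 73, 75, 82
Q1 (25th %ile) = 34.0000
Q3 (75th %ile) = 69.5000
IQR = 69.5000 - 34.0000 = 35.5000

IQR = 35.5000


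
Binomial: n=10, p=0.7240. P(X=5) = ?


C(10,5) = 252
p^5 = 0.198927
(1-p)^5 = 0.001602
P = 252 * 0.198927 * 0.001602 = 0.0803

P(X=5) = 0.0803


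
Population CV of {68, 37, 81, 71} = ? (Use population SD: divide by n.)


Mean = 64.2500
SD = 16.4526
CV = (16.4526/64.2500)*100 = 25.6071%

CV = 25.6071%


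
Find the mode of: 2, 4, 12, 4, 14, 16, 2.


Frequencies: 2:2, 4:2, 12:1, 14:1, 16:1
Max frequency = 2
Mode = 2, 4

Mode = 2, 4


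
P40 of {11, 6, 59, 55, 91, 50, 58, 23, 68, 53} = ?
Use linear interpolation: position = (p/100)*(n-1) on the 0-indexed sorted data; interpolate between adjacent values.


Sorted: 6, 11, 23, 50, 53, 55, 58, 59, 68, 91
n = 10
Index = 40/100 * 9 = 3.6000
Lower = data[3] = 50, Upper = data[4] = 53
P40 = 50 + 0.6000*(3) = 51.8000

P40 = 51.8000


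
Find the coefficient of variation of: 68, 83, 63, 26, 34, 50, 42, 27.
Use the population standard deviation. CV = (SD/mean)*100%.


Mean = 49.1250
SD = 19.3677
CV = (19.3677/49.1250)*100 = 39.4254%

CV = 39.4254%


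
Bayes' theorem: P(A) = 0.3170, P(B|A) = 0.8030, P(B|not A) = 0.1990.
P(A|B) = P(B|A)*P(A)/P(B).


P(B) = P(B|A)*P(A) + P(B|A')*P(A')
= 0.8030*0.3170 + 0.1990*0.6830
= 0.254551 + 0.135917 = 0.390468
P(A|B) = 0.254551/0.390468 = 0.6519

P(A|B) = 0.6519


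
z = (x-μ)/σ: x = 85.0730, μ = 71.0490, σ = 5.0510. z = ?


z = (85.0730 - 71.0490)/5.0510
= 14.0240/5.0510
= 2.7765

z = 2.7765


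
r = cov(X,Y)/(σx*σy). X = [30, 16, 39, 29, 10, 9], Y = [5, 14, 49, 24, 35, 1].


Mean X = 22.1667, Mean Y = 21.3333
SD X = 11.186549, SD Y = 16.799471
Cov = 83.777778
r = 83.777778/(11.186549*16.799471) = 0.4458

r = 0.4458


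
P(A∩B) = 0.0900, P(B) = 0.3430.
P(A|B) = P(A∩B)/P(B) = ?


P(A|B) = 0.0900/0.3430 = 0.2624

P(A|B) = 0.2624


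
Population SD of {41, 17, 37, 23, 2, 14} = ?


Mean = 22.3333
Variance = 179.2222
SD = sqrt(179.2222) = 13.3874

SD = 13.3874


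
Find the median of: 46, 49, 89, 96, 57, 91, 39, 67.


Sorted: 39, 46, 49, 57, 67, 89, 91, 96
n = 8 (even)
Middle values: 57 and 67
Median = (57+67)/2 = 62.0000

Median = 62.0000


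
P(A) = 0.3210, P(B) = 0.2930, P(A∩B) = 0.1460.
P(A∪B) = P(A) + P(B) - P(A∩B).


P(A∪B) = 0.3210 + 0.2930 - 0.1460
= 0.6140 - 0.1460
= 0.4680

P(A∪B) = 0.4680


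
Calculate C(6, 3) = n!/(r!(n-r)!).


C(6,3) = 6!/(3! × 3!)
= 720/(6 × 6)
= 20

C(6,3) = 20


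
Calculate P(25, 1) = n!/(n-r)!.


P(25,1) = 25!/24!
= 15511210043330985984000000/620448401733239439360000
= 25

P(25,1) = 25


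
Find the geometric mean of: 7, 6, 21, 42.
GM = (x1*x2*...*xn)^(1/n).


Product = 7 × 6 × 21 × 42 = 37044
GM = 37044^(1/4) = 13.8733

GM = 13.8733


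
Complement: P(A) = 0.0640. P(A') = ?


P(not A) = 1 - 0.0640 = 0.9360

P(not A) = 0.9360


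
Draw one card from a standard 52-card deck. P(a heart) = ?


13 hearts in 52 cards
P = 13/52 = 0.2500

P = 0.2500


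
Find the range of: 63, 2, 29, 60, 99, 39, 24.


Max = 99, Min = 2
Range = 99 - 2 = 97

Range = 97


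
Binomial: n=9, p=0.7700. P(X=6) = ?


C(9,6) = 84
p^6 = 0.208422
(1-p)^3 = 0.012167
P = 84 * 0.208422 * 0.012167 = 0.2130

P(X=6) = 0.2130


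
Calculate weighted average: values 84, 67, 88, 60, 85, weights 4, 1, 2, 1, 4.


Numerator = 84*4 + 67*1 + 88*2 + 60*1 + 85*4 = 979
Denominator = 4 + 1 + 2 + 1 + 4 = 12
WM = 979/12 = 81.5833

WM = 81.5833


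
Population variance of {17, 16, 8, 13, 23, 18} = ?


Mean = 15.8333
Squared deviations: 1.3611, 0.0278, 61.3611, 8.0278, 51.3611, 4.6944
Sum = 126.8333
Variance = 126.8333/6 = 21.1389

Variance = 21.1389


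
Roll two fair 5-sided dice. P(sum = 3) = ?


Total outcomes = 5×5 = 25
Favorable (sum = 3): 2
P = 2/25 = 0.0800

P = 0.0800


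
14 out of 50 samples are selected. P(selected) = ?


P = 14/50 = 0.2800

P = 0.2800


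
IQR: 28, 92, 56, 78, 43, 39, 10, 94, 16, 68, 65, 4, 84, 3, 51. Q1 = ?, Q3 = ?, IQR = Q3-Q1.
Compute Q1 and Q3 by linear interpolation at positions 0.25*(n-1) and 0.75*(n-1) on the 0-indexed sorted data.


Sorted: 3, 4, 10, 16, 28, 39, 43, 51, 56, 65, 68, 78, 84, 92, 94
Q1 (25th %ile) = 22.0000
Q3 (75th %ile) = 73.0000
IQR = 73.0000 - 22.0000 = 51.0000

IQR = 51.0000


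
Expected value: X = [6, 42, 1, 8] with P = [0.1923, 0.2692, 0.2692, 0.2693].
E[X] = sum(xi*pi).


E[X] = 6*0.1923 + 42*0.2692 + 1*0.2692 + 8*0.2693
= 1.1538 + 11.3064 + 0.2692 + 2.1544
= 14.8838

E[X] = 14.8838


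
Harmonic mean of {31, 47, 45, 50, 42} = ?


Sum of reciprocals = 1/31 + 1/47 + 1/45 + 1/50 + 1/42 = 0.119566
HM = 5/0.119566 = 41.8178

HM = 41.8178


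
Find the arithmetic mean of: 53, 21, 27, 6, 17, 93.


Sum = 53 + 21 + 27 + 6 + 17 + 93 = 217
n = 6
Mean = 217/6 = 36.1667

Mean = 36.1667


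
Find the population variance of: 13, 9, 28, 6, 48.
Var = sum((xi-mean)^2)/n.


Mean = 20.8000
Squared deviations: 60.8400, 139.2400, 51.8400, 219.0400, 739.8400
Sum = 1210.8000
Variance = 1210.8000/5 = 242.1600

Variance = 242.1600


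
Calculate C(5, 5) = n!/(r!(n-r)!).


C(5,5) = 5!/(5! × 0!)
= 120/(120 × 1)
= 1

C(5,5) = 1


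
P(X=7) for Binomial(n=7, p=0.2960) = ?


C(7,7) = 1
p^7 = 0.000199
(1-p)^0 = 1.000000
P = 1 * 0.000199 * 1.000000 = 0.0002

P(X=7) = 0.0002


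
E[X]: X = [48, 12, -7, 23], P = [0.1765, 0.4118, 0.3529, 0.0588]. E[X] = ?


E[X] = 48*0.1765 + 12*0.4118 - 7*0.3529 + 23*0.0588
= 8.4720 + 4.9416 - 2.4703 + 1.3524
= 12.2957

E[X] = 12.2957


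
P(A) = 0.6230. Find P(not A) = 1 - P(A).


P(not A) = 1 - 0.6230 = 0.3770

P(not A) = 0.3770


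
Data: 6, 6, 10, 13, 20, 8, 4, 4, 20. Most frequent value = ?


Frequencies: 4:2, 6:2, 8:1, 10:1, 13:1, 20:2
Max frequency = 2
Mode = 4, 6, 20

Mode = 4, 6, 20


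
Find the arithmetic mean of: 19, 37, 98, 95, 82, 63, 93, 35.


Sum = 19 + 37 + 98 + 95 + 82 + 63 + 93 + 35 = 522
n = 8
Mean = 522/8 = 65.2500

Mean = 65.2500


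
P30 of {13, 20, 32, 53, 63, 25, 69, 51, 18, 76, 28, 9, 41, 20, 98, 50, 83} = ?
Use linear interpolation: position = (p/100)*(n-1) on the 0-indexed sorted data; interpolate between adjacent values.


Sorted: 9, 13, 18, 20, 20, 25, 28, 32, 41, 50, 51, 53, 63, 69, 76, 83, 98
n = 17
Index = 30/100 * 16 = 4.8000
Lower = data[4] = 20, Upper = data[5] = 25
P30 = 20 + 0.8000*(5) = 24.0000

P30 = 24.0000


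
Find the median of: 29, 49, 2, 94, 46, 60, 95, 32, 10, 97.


Sorted: 2, 10, 29, 32, 46, 49, 60, 94, 95, 97
n = 10 (even)
Middle values: 46 and 49
Median = (46+49)/2 = 47.5000

Median = 47.5000


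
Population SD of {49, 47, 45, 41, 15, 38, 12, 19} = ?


Mean = 33.2500
Variance = 205.6875
SD = sqrt(205.6875) = 14.3418

SD = 14.3418


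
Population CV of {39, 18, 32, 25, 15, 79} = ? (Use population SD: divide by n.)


Mean = 34.6667
SD = 21.4061
CV = (21.4061/34.6667)*100 = 61.7484%

CV = 61.7484%


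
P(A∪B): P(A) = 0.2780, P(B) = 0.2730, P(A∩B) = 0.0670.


P(A∪B) = 0.2780 + 0.2730 - 0.0670
= 0.5510 - 0.0670
= 0.4840

P(A∪B) = 0.4840


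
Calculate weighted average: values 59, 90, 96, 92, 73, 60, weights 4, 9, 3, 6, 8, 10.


Numerator = 59*4 + 90*9 + 96*3 + 92*6 + 73*8 + 60*10 = 3070
Denominator = 4 + 9 + 3 + 6 + 8 + 10 = 40
WM = 3070/40 = 76.7500

WM = 76.7500


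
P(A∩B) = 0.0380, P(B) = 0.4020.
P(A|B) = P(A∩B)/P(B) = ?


P(A|B) = 0.0380/0.4020 = 0.0945

P(A|B) = 0.0945


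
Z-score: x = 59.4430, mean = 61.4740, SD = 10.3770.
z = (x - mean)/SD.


z = (59.4430 - 61.4740)/10.3770
= -2.0310/10.3770
= -0.1957

z = -0.1957


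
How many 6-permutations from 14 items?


P(14,6) = 14!/8!
= 87178291200/40320
= 2162160

P(14,6) = 2162160


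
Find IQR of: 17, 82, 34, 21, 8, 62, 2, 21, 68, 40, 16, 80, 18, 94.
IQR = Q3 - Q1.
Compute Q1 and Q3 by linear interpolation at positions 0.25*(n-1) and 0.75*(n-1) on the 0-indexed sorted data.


Sorted: 2, 8, 16, 17, 18, 21, 21, 34, 40, 62, 68, 80, 82, 94
Q1 (25th %ile) = 17.2500
Q3 (75th %ile) = 66.5000
IQR = 66.5000 - 17.2500 = 49.2500

IQR = 49.2500


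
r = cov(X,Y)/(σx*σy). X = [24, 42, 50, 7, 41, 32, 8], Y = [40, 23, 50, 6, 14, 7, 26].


Mean X = 29.1429, Mean Y = 23.7143
SD X = 15.642694, SD Y = 15.350331
Cov = 90.897959
r = 90.897959/(15.642694*15.350331) = 0.3786

r = 0.3786


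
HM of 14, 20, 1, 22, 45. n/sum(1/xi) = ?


Sum of reciprocals = 1/14 + 1/20 + 1/1 + 1/22 + 1/45 = 1.189105
HM = 5/1.189105 = 4.2048

HM = 4.2048


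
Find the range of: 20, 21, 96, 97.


Max = 97, Min = 20
Range = 97 - 20 = 77

Range = 77


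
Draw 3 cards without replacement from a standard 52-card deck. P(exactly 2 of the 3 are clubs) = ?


Hypergeometric: P(X=2) = C(13,2)·C(39,1) / C(52,3)
= 78 × 39 / 22100
= 3042/22100 = 0.1376

P = 0.1376


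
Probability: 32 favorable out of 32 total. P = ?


P = 32/32 = 1.0000

P = 1.0000


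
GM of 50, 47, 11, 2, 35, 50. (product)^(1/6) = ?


Product = 50 × 47 × 11 × 2 × 35 × 50 = 90475000
GM = 90475000^(1/6) = 21.1879

GM = 21.1879


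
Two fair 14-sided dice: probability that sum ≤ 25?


Total outcomes = 14×14 = 196
Favorable (sum ≤ 25): 190
P = 190/196 = 0.9694

P = 0.9694


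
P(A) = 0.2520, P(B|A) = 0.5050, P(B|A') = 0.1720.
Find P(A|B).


P(B) = P(B|A)*P(A) + P(B|A')*P(A')
= 0.5050*0.2520 + 0.1720*0.7480
= 0.127260 + 0.128656 = 0.255916
P(A|B) = 0.127260/0.255916 = 0.4973

P(A|B) = 0.4973


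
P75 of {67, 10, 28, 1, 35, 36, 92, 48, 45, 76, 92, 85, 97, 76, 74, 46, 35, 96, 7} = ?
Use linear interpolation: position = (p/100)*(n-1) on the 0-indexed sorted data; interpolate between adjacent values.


Sorted: 1, 7, 10, 28, 35, 35, 36, 45, 46, 48, 67, 74, 76, 76, 85, 92, 92, 96, 97
n = 19
Index = 75/100 * 18 = 13.5000
Lower = data[13] = 76, Upper = data[14] = 85
P75 = 76 + 0.5000*(9) = 80.5000

P75 = 80.5000


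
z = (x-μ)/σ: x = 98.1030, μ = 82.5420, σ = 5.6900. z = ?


z = (98.1030 - 82.5420)/5.6900
= 15.5610/5.6900
= 2.7348

z = 2.7348


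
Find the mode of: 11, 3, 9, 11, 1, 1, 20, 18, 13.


Frequencies: 1:2, 3:1, 9:1, 11:2, 13:1, 18:1, 20:1
Max frequency = 2
Mode = 1, 11

Mode = 1, 11


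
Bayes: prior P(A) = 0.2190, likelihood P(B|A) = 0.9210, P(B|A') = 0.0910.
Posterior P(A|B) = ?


P(B) = P(B|A)*P(A) + P(B|A')*P(A')
= 0.9210*0.2190 + 0.0910*0.7810
= 0.201699 + 0.071071 = 0.272770
P(A|B) = 0.201699/0.272770 = 0.7394

P(A|B) = 0.7394


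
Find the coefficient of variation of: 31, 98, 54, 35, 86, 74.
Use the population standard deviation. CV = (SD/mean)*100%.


Mean = 63.0000
SD = 25.0466
CV = (25.0466/63.0000)*100 = 39.7565%

CV = 39.7565%


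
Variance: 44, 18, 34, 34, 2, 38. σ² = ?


Mean = 28.3333
Squared deviations: 245.4444, 106.7778, 32.1111, 32.1111, 693.4444, 93.4444
Sum = 1203.3333
Variance = 1203.3333/6 = 200.5556

Variance = 200.5556


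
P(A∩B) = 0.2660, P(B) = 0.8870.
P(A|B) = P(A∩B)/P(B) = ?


P(A|B) = 0.2660/0.8870 = 0.2999

P(A|B) = 0.2999


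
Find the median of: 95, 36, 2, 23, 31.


Sorted: 2, 23, 31, 36, 95
n = 5 (odd)
Middle value = 31

Median = 31


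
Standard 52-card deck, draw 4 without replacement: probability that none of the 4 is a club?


P(no clubs) = (39/52) × (38/51) × (37/50) × (36/49)
= 0.3038

P = 0.3038


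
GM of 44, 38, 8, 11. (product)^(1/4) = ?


Product = 44 × 38 × 8 × 11 = 147136
GM = 147136^(1/4) = 19.5853

GM = 19.5853


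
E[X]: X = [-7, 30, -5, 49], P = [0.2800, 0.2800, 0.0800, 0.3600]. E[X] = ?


E[X] = -7*0.2800 + 30*0.2800 - 5*0.0800 + 49*0.3600
= -1.9600 + 8.4000 - 0.4000 + 17.6400
= 23.6800

E[X] = 23.6800


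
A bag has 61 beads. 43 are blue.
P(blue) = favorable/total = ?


P = 43/61 = 0.7049

P = 0.7049


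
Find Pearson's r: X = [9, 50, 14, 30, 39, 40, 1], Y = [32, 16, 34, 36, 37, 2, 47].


Mean X = 26.1429, Mean Y = 29.1429
SD X = 16.965752, SD Y = 13.983956
Cov = -159.877551
r = -159.877551/(16.965752*13.983956) = -0.6739

r = -0.6739


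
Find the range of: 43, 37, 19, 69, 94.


Max = 94, Min = 19
Range = 94 - 19 = 75

Range = 75


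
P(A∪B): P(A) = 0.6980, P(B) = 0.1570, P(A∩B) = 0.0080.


P(A∪B) = 0.6980 + 0.1570 - 0.0080
= 0.8550 - 0.0080
= 0.8470

P(A∪B) = 0.8470


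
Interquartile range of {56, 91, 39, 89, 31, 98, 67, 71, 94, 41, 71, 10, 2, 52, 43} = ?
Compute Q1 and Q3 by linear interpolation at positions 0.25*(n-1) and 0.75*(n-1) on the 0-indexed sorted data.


Sorted: 2, 10, 31, 39, 41, 43, 52, 56, 67, 71, 71, 89, 91, 94, 98
Q1 (25th %ile) = 40.0000
Q3 (75th %ile) = 80.0000
IQR = 80.0000 - 40.0000 = 40.0000

IQR = 40.0000


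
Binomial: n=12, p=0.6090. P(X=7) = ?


C(12,7) = 792
p^7 = 0.031069
(1-p)^5 = 0.009139
P = 792 * 0.031069 * 0.009139 = 0.2249

P(X=7) = 0.2249


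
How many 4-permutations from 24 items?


P(24,4) = 24!/20!
= 620448401733239439360000/2432902008176640000
= 255024

P(24,4) = 255024
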